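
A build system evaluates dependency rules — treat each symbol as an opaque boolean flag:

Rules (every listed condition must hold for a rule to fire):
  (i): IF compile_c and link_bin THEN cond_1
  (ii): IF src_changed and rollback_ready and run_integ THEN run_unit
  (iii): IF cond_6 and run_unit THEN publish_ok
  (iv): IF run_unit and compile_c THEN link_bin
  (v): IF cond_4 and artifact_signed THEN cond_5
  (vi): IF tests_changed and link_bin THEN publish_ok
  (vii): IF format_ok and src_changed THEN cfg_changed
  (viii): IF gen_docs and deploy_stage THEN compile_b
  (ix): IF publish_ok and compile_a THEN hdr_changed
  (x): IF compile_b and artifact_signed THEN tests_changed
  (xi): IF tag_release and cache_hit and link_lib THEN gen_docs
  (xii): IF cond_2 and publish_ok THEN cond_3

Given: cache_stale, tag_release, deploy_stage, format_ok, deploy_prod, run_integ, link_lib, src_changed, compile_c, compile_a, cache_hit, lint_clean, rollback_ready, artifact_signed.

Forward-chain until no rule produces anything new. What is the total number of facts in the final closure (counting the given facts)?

23

[1] (ii) [IF src_changed and rollback_ready and run_integ THEN run_unit]; (vii) [IF format_ok and src_changed THEN cfg_changed]; (xi) [IF tag_release and cache_hit and link_lib THEN gen_docs]. ⇒ new: run_unit, cfg_changed, gen_docs.
[2] (iv) [IF run_unit and compile_c THEN link_bin]; (viii) [IF gen_docs and deploy_stage THEN compile_b]. ⇒ new: link_bin, compile_b.
[3] (i) [IF compile_c and link_bin THEN cond_1]; (x) [IF compile_b and artifact_signed THEN tests_changed]. ⇒ new: cond_1, tests_changed.
[4] (vi) [IF tests_changed and link_bin THEN publish_ok]. ⇒ new: publish_ok.
[5] (ix) [IF publish_ok and compile_a THEN hdr_changed]. ⇒ new: hdr_changed.
Closure: {artifact_signed, cache_hit, cache_stale, cfg_changed, compile_a, compile_b, compile_c, cond_1, deploy_prod, deploy_stage, format_ok, gen_docs, hdr_changed, link_bin, link_lib, lint_clean, publish_ok, rollback_ready, run_integ, run_unit, src_changed, tag_release, tests_changed} — 23 facts.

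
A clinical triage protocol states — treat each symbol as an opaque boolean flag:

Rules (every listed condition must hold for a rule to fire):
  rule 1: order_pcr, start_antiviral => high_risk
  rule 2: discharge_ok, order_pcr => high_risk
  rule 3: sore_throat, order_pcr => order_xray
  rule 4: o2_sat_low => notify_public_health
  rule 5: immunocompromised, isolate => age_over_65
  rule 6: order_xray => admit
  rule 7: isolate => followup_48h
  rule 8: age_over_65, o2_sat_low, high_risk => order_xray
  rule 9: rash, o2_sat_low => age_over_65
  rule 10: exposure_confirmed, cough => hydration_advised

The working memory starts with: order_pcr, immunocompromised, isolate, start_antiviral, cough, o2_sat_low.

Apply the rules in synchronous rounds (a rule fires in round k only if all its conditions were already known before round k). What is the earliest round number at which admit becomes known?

[1] rule 1 [order_pcr, start_antiviral => high_risk]; rule 4 [o2_sat_low => notify_public_health]; rule 5 [immunocompromised, isolate => age_over_65]; rule 7 [isolate => followup_48h]. ⇒ new: high_risk, notify_public_health, age_over_65, followup_48h.
[2] rule 8 [age_over_65, o2_sat_low, high_risk => order_xray]. ⇒ new: order_xray.
[3] rule 6 [order_xray => admit]. ⇒ new: admit.
admit first appears in round 3.

3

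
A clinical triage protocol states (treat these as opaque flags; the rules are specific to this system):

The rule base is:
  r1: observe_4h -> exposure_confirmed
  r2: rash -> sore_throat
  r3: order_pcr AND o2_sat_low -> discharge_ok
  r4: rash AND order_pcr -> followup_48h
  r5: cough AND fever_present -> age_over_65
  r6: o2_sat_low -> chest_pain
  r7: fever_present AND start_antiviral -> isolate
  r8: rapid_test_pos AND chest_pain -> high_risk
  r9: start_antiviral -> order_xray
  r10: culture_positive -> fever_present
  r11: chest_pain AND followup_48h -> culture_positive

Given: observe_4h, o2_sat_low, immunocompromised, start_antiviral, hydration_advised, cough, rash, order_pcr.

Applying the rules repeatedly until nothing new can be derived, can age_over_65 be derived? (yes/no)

Round 1: r1 [observe_4h -> exposure_confirmed]; r2 [rash -> sore_throat]; r3 [order_pcr AND o2_sat_low -> discharge_ok]; r4 [rash AND order_pcr -> followup_48h]; r6 [o2_sat_low -> chest_pain]; r9 [start_antiviral -> order_xray]. Adds exposure_confirmed, sore_throat, discharge_ok, followup_48h, chest_pain, order_xray.
Round 2: r11 [chest_pain AND followup_48h -> culture_positive]. Adds culture_positive.
Round 3: r10 [culture_positive -> fever_present]. Adds fever_present.
Round 4: r5 [cough AND fever_present -> age_over_65]; r7 [fever_present AND start_antiviral -> isolate]. Adds age_over_65, isolate.
age_over_65 appears in round 4, so it is derivable.

yes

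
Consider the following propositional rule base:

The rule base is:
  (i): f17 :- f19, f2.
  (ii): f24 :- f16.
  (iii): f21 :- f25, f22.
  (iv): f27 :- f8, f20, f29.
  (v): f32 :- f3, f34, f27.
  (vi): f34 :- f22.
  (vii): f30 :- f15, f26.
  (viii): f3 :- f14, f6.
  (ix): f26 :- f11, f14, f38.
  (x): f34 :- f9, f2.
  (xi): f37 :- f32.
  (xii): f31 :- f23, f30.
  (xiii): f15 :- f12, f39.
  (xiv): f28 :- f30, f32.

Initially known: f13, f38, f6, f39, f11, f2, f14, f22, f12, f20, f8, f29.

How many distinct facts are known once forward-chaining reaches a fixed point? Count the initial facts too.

21

Round 1: (iv) [f27 :- f8, f20, f29.]; (vi) [f34 :- f22.]; (viii) [f3 :- f14, f6.]; (ix) [f26 :- f11, f14, f38.]; (xiii) [f15 :- f12, f39.]. Adds f27, f34, f3, f26, f15.
Round 2: (v) [f32 :- f3, f34, f27.]; (vii) [f30 :- f15, f26.]. Adds f32, f30.
Round 3: (xi) [f37 :- f32.]; (xiv) [f28 :- f30, f32.]. Adds f37, f28.
Closure: {f11, f12, f13, f14, f15, f2, f20, f22, f26, f27, f28, f29, f3, f30, f32, f34, f37, f38, f39, f6, f8} — 21 facts.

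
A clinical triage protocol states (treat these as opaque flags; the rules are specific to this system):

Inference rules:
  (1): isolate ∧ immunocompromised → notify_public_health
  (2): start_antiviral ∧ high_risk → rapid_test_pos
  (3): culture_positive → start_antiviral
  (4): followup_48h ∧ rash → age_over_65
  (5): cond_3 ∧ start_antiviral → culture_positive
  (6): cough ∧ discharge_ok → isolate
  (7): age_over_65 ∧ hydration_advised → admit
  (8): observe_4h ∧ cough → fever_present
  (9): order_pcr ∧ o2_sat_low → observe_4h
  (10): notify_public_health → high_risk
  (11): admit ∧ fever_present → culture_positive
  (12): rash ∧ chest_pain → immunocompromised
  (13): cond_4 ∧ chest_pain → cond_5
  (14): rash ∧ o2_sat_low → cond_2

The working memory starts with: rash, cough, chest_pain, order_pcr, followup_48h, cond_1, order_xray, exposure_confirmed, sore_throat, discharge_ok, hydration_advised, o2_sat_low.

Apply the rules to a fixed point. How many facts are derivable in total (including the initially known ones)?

24

Round 1: (4) [followup_48h ∧ rash → age_over_65]; (6) [cough ∧ discharge_ok → isolate]; (9) [order_pcr ∧ o2_sat_low → observe_4h]; (12) [rash ∧ chest_pain → immunocompromised]; (14) [rash ∧ o2_sat_low → cond_2]. Adds age_over_65, isolate, observe_4h, immunocompromised, cond_2.
Round 2: (1) [isolate ∧ immunocompromised → notify_public_health]; (7) [age_over_65 ∧ hydration_advised → admit]; (8) [observe_4h ∧ cough → fever_present]. Adds notify_public_health, admit, fever_present.
Round 3: (10) [notify_public_health → high_risk]; (11) [admit ∧ fever_present → culture_positive]. Adds high_risk, culture_positive.
Round 4: (3) [culture_positive → start_antiviral]. Adds start_antiviral.
Round 5: (2) [start_antiviral ∧ high_risk → rapid_test_pos]. Adds rapid_test_pos.
Closure: {admit, age_over_65, chest_pain, cond_1, cond_2, cough, culture_positive, discharge_ok, exposure_confirmed, fever_present, followup_48h, high_risk, hydration_advised, immunocompromised, isolate, notify_public_health, o2_sat_low, observe_4h, order_pcr, order_xray, rapid_test_pos, rash, sore_throat, start_antiviral} — 24 facts.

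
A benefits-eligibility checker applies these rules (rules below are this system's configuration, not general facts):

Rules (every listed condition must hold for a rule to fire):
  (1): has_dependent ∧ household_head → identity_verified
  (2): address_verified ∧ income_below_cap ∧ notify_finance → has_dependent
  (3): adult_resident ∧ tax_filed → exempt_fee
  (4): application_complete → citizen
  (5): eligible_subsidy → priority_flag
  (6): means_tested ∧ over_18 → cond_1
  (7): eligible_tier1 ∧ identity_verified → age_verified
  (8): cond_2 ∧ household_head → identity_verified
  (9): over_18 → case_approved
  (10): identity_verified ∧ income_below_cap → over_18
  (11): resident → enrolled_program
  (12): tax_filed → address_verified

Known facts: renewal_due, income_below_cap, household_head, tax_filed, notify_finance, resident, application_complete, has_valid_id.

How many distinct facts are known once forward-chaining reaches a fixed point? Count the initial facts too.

Round 1 — (4), (11), (12), derive citizen, enrolled_program, address_verified.
Round 2 — (2), derive has_dependent.
Round 3 — (1), derive identity_verified.
Round 4 — (10), derive over_18.
Round 5 — (9), derive case_approved.
Closure: {address_verified, application_complete, case_approved, citizen, enrolled_program, has_dependent, has_valid_id, household_head, identity_verified, income_below_cap, notify_finance, over_18, renewal_due, resident, tax_filed} — 15 facts.

15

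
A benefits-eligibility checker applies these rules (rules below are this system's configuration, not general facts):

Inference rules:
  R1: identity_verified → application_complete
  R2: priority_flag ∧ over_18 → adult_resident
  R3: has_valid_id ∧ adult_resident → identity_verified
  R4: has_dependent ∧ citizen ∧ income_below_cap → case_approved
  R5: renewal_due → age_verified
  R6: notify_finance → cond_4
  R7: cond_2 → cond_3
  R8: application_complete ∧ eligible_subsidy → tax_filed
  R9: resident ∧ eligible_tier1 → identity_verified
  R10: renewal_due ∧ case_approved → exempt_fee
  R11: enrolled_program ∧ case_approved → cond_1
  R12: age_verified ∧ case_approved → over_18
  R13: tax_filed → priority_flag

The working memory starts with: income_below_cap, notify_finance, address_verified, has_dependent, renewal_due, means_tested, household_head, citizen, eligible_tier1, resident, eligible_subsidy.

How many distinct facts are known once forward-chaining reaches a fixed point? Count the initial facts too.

21

Round 1: R4 [has_dependent ∧ citizen ∧ income_below_cap → case_approved]; R5 [renewal_due → age_verified]; R6 [notify_finance → cond_4]; R9 [resident ∧ eligible_tier1 → identity_verified]. Adds case_approved, age_verified, cond_4, identity_verified.
Round 2: R1 [identity_verified → application_complete]; R10 [renewal_due ∧ case_approved → exempt_fee]; R12 [age_verified ∧ case_approved → over_18]. Adds application_complete, exempt_fee, over_18.
Round 3: R8 [application_complete ∧ eligible_subsidy → tax_filed]. Adds tax_filed.
Round 4: R13 [tax_filed → priority_flag]. Adds priority_flag.
Round 5: R2 [priority_flag ∧ over_18 → adult_resident]. Adds adult_resident.
Closure: {address_verified, adult_resident, age_verified, application_complete, case_approved, citizen, cond_4, eligible_subsidy, eligible_tier1, exempt_fee, has_dependent, household_head, identity_verified, income_below_cap, means_tested, notify_finance, over_18, priority_flag, renewal_due, resident, tax_filed} — 21 facts.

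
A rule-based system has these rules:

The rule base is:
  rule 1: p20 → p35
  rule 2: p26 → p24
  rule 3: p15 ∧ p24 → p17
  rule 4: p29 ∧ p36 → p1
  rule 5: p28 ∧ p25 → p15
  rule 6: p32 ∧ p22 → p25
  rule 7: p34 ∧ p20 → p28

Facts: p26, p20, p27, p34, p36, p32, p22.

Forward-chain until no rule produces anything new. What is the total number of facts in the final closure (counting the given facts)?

[1] rule 1 [p20 → p35]; rule 2 [p26 → p24]; rule 6 [p32 ∧ p22 → p25]; rule 7 [p34 ∧ p20 → p28]. ⇒ new: p35, p24, p25, p28.
[2] rule 5 [p28 ∧ p25 → p15]. ⇒ new: p15.
[3] rule 3 [p15 ∧ p24 → p17]. ⇒ new: p17.
Closure: {p15, p17, p20, p22, p24, p25, p26, p27, p28, p32, p34, p35, p36} — 13 facts.

13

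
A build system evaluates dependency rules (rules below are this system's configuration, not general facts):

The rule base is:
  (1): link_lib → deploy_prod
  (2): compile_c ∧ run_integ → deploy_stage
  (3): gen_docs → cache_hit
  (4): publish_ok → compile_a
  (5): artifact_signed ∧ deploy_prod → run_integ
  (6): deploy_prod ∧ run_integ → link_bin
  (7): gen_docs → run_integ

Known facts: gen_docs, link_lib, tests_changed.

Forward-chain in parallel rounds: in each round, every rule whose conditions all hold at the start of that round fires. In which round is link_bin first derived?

[1] (1) [link_lib → deploy_prod]; (3) [gen_docs → cache_hit]; (7) [gen_docs → run_integ]. ⇒ new: deploy_prod, cache_hit, run_integ.
[2] (6) [deploy_prod ∧ run_integ → link_bin]. ⇒ new: link_bin.
link_bin first appears in round 2.

2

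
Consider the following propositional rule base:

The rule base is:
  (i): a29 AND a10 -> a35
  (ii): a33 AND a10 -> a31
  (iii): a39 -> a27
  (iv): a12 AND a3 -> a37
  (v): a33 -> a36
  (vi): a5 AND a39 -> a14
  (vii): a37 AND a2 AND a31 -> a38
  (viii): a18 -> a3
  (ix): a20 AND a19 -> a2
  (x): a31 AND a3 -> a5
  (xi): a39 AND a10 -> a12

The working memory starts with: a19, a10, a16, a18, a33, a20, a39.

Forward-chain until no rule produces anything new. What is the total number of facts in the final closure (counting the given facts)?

Round 1 — (ii), (iii), (v), (viii), (ix), (xi), derive a31, a27, a36, a3, a2, a12.
Round 2 — (iv), (x), derive a37, a5.
Round 3 — (vi), (vii), derive a14, a38.
Closure: {a10, a12, a14, a16, a18, a19, a2, a20, a27, a3, a31, a33, a36, a37, a38, a39, a5} — 17 facts.

17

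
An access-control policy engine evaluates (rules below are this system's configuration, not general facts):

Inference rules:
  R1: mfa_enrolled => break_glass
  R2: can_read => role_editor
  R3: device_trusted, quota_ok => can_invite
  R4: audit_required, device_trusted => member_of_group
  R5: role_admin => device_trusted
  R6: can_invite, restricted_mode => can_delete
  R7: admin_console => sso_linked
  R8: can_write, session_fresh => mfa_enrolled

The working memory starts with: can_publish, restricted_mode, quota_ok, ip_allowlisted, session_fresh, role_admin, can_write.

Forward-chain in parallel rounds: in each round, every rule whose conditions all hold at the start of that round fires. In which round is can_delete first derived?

Round 1 fires R5, R8, giving device_trusted, mfa_enrolled.
Round 2 fires R1, R3, giving break_glass, can_invite.
Round 3 fires R6, giving can_delete.
can_delete first appears in round 3.

3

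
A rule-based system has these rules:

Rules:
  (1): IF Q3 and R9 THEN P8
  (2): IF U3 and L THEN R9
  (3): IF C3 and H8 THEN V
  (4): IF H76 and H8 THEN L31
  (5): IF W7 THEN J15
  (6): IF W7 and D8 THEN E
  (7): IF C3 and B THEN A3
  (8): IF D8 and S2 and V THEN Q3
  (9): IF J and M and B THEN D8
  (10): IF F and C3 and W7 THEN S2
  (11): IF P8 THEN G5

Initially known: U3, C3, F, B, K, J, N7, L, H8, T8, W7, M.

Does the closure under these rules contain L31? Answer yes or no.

no

Round 1: (2) [IF U3 and L THEN R9]; (3) [IF C3 and H8 THEN V]; (5) [IF W7 THEN J15]; (7) [IF C3 and B THEN A3]; (9) [IF J and M and B THEN D8]; (10) [IF F and C3 and W7 THEN S2]. New: R9, V, J15, A3, D8, S2.
Round 2: (6) [IF W7 and D8 THEN E]; (8) [IF D8 and S2 and V THEN Q3]. New: E, Q3.
Round 3: (1) [IF Q3 and R9 THEN P8]. New: P8.
Round 4: (11) [IF P8 THEN G5]. New: G5.
Fixed point reached. L31 is concluded only by (4); (4) needs H76 (never derived).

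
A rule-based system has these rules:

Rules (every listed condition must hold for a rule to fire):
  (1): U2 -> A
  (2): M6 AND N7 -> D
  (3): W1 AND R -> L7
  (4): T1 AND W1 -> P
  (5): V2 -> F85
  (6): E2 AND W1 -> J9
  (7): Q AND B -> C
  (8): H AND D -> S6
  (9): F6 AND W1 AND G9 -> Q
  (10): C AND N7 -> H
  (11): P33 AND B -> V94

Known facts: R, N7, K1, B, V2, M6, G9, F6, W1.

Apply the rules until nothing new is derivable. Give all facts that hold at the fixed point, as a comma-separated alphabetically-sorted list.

Round 1 — (2), (3), (5), (9), derive D, L7, F85, Q.
Round 2 — (7), derive C.
Round 3 — (10), derive H.
Round 4 — (8), derive S6.

B, C, D, F6, F85, G9, H, K1, L7, M6, N7, Q, R, S6, V2, W1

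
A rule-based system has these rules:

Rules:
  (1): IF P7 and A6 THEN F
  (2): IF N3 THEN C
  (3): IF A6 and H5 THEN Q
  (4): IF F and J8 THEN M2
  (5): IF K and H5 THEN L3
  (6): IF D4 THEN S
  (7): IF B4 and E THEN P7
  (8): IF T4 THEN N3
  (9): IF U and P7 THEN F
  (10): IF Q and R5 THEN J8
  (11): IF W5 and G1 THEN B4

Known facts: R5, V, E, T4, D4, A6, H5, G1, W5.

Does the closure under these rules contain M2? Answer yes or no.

yes

Round 1: (3) [IF A6 and H5 THEN Q]; (6) [IF D4 THEN S]; (8) [IF T4 THEN N3]; (11) [IF W5 and G1 THEN B4]. New: Q, S, N3, B4.
Round 2: (2) [IF N3 THEN C]; (7) [IF B4 and E THEN P7]; (10) [IF Q and R5 THEN J8]. New: C, P7, J8.
Round 3: (1) [IF P7 and A6 THEN F]. New: F.
Round 4: (4) [IF F and J8 THEN M2]. New: M2.
M2 appears in round 4, so it is derivable.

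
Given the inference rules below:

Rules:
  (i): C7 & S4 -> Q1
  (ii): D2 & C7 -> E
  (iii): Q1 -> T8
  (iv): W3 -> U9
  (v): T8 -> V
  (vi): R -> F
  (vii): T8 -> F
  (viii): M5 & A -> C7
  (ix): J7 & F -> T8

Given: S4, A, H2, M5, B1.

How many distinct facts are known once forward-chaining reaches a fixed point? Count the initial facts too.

[1] (viii) [M5 & A -> C7]. ⇒ new: C7.
[2] (i) [C7 & S4 -> Q1]. ⇒ new: Q1.
[3] (iii) [Q1 -> T8]. ⇒ new: T8.
[4] (v) [T8 -> V]; (vii) [T8 -> F]. ⇒ new: V, F.
Closure: {A, B1, C7, F, H2, M5, Q1, S4, T8, V} — 10 facts.

10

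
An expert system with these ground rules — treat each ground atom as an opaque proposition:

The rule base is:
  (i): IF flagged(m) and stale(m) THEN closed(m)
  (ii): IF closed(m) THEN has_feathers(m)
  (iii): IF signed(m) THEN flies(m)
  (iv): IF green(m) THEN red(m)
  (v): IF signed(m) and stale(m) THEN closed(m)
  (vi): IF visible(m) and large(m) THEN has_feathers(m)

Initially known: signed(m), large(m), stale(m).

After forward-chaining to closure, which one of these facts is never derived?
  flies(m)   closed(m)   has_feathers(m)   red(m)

red(m)

Round 1: (iii) [IF signed(m) THEN flies(m)]; (v) [IF signed(m) and stale(m) THEN closed(m)]. Adds flies(m), closed(m).
Round 2: (ii) [IF closed(m) THEN has_feathers(m)]. Adds has_feathers(m).
Derived: flies(m) (round 1), closed(m) (round 1), has_feathers(m) (round 2). red(m) never appears in any round.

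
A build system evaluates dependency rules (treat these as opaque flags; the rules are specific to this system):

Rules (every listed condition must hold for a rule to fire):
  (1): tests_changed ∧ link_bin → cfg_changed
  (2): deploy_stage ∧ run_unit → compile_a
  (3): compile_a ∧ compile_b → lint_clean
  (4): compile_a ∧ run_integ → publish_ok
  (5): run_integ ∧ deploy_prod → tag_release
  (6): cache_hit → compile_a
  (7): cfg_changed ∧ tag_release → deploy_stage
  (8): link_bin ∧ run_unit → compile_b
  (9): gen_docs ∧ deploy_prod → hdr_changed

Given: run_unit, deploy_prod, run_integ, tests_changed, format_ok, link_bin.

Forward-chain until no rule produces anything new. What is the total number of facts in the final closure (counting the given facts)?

13

[1] (1) [tests_changed ∧ link_bin → cfg_changed]; (5) [run_integ ∧ deploy_prod → tag_release]; (8) [link_bin ∧ run_unit → compile_b]. ⇒ new: cfg_changed, tag_release, compile_b.
[2] (7) [cfg_changed ∧ tag_release → deploy_stage]. ⇒ new: deploy_stage.
[3] (2) [deploy_stage ∧ run_unit → compile_a]. ⇒ new: compile_a.
[4] (3) [compile_a ∧ compile_b → lint_clean]; (4) [compile_a ∧ run_integ → publish_ok]. ⇒ new: lint_clean, publish_ok.
Closure: {cfg_changed, compile_a, compile_b, deploy_prod, deploy_stage, format_ok, link_bin, lint_clean, publish_ok, run_integ, run_unit, tag_release, tests_changed} — 13 facts.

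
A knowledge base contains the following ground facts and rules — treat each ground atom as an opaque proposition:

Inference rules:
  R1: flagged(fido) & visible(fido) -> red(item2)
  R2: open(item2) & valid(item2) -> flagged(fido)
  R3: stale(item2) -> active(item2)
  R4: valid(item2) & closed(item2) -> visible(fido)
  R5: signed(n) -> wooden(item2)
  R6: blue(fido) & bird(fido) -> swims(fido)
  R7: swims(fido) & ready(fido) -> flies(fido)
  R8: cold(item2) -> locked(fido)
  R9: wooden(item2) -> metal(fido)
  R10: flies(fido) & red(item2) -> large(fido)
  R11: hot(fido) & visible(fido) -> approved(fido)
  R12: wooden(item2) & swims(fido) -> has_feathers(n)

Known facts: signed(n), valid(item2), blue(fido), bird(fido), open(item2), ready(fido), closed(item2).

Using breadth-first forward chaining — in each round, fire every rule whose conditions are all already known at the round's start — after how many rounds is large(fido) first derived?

Round 1 fires R2, R4, R5, R6, giving flagged(fido), visible(fido), wooden(item2), swims(fido).
Round 2 fires R1, R7, R9, R12, giving red(item2), flies(fido), metal(fido), has_feathers(n).
Round 3 fires R10, giving large(fido).
large(fido) first appears in round 3.

3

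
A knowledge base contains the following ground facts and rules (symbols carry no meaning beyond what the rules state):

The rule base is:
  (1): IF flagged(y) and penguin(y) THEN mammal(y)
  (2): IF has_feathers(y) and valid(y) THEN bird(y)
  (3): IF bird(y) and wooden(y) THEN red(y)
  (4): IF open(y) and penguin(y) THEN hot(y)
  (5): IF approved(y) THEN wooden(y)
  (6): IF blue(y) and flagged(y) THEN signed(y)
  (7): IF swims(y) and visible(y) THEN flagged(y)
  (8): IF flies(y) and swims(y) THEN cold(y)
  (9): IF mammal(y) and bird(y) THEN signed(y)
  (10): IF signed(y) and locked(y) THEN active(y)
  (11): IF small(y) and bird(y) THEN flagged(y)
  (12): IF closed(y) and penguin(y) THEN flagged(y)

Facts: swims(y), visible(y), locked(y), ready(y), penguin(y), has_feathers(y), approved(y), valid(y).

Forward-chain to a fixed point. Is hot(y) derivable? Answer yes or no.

no

Round 1: (2) [IF has_feathers(y) and valid(y) THEN bird(y)]; (5) [IF approved(y) THEN wooden(y)]; (7) [IF swims(y) and visible(y) THEN flagged(y)]. Adds bird(y), wooden(y), flagged(y).
Round 2: (1) [IF flagged(y) and penguin(y) THEN mammal(y)]; (3) [IF bird(y) and wooden(y) THEN red(y)]. Adds mammal(y), red(y).
Round 3: (9) [IF mammal(y) and bird(y) THEN signed(y)]. Adds signed(y).
Round 4: (10) [IF signed(y) and locked(y) THEN active(y)]. Adds active(y).
Fixed point reached. hot(y) is concluded only by (4); (4) needs open(y) (never derived).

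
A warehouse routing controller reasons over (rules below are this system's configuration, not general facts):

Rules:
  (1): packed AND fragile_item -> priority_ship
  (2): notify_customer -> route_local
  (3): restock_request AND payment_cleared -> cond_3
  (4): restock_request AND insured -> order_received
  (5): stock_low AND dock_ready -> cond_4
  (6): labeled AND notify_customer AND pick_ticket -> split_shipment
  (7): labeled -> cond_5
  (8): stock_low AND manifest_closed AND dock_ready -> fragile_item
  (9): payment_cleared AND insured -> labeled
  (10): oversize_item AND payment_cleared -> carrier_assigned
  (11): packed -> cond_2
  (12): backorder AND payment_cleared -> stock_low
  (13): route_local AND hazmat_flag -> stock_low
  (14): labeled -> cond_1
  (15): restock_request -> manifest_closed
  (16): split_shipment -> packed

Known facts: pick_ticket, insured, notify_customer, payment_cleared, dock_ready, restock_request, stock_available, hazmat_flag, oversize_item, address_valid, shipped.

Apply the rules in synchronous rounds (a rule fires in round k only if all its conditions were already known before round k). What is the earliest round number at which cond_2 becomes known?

4

Round 1 fires (2), (3), (4), (9), (10), (15), giving route_local, cond_3, order_received, labeled, carrier_assigned, manifest_closed.
Round 2 fires (6), (7), (13), (14), giving split_shipment, cond_5, stock_low, cond_1.
Round 3 fires (5), (8), (16), giving cond_4, fragile_item, packed.
Round 4 fires (1), (11), giving priority_ship, cond_2.
cond_2 first appears in round 4.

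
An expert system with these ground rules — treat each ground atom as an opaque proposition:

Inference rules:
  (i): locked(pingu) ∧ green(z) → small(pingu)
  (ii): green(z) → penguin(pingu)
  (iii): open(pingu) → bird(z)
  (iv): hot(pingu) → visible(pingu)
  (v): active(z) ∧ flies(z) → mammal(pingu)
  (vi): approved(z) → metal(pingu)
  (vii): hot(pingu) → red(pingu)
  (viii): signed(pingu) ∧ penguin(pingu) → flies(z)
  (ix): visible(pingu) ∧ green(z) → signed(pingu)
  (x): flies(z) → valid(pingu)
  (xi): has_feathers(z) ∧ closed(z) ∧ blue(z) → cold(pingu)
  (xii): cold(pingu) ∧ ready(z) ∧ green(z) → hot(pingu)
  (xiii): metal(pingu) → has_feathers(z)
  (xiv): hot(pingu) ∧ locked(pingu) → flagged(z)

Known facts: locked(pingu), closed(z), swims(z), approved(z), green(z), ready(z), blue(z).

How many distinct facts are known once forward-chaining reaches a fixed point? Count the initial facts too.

Round 1 fires (i), (ii), (vi), giving small(pingu), penguin(pingu), metal(pingu).
Round 2 fires (xiii), giving has_feathers(z).
Round 3 fires (xi), giving cold(pingu).
Round 4 fires (xii), giving hot(pingu).
Round 5 fires (iv), (vii), (xiv), giving visible(pingu), red(pingu), flagged(z).
Round 6 fires (ix), giving signed(pingu).
Round 7 fires (viii), giving flies(z).
Round 8 fires (x), giving valid(pingu).
Closure: {approved(z), blue(z), closed(z), cold(pingu), flagged(z), flies(z), green(z), has_feathers(z), hot(pingu), locked(pingu), metal(pingu), penguin(pingu), ready(z), red(pingu), signed(pingu), small(pingu), swims(z), valid(pingu), visible(pingu)} — 19 facts.

19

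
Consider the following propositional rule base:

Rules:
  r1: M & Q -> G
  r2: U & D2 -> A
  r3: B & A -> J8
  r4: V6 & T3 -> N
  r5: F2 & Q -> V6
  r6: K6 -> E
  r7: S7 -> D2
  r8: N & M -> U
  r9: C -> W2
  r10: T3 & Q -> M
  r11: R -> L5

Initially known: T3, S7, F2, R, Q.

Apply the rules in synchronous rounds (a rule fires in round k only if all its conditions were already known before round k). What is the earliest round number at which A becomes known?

4

Round 1 — r5, r7, r10, r11, derive V6, D2, M, L5.
Round 2 — r1, r4, derive G, N.
Round 3 — r8, derive U.
Round 4 — r2, derive A.
A first appears in round 4.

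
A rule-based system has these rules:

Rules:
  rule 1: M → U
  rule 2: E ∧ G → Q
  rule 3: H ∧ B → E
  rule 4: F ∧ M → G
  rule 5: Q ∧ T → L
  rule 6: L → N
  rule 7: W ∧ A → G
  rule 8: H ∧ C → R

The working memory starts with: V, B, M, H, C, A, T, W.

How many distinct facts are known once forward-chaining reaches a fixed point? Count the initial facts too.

Round 1: rule 1 [M → U]; rule 3 [H ∧ B → E]; rule 7 [W ∧ A → G]; rule 8 [H ∧ C → R]. New: U, E, G, R.
Round 2: rule 2 [E ∧ G → Q]. New: Q.
Round 3: rule 5 [Q ∧ T → L]. New: L.
Round 4: rule 6 [L → N]. New: N.
Closure: {A, B, C, E, G, H, L, M, N, Q, R, T, U, V, W} — 15 facts.

15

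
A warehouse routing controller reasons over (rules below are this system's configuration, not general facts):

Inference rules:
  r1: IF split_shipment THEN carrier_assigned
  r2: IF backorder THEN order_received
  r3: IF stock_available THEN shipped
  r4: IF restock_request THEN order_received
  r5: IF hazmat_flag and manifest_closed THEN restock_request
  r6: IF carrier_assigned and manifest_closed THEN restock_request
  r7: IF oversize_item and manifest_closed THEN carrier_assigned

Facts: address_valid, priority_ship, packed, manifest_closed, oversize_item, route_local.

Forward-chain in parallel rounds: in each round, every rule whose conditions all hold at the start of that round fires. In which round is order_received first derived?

Round 1 — r7, derive carrier_assigned.
Round 2 — r6, derive restock_request.
Round 3 — r4, derive order_received.
order_received first appears in round 3.

3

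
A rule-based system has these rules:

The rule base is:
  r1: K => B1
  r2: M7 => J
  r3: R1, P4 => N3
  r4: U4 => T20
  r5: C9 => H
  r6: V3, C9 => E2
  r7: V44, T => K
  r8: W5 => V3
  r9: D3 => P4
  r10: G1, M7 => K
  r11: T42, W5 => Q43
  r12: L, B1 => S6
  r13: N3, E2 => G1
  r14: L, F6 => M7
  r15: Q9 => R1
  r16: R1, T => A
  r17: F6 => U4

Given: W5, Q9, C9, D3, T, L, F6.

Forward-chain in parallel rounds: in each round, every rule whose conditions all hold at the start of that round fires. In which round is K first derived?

4

Round 1 fires r5, r8, r9, r14, r15, r17, giving H, V3, P4, M7, R1, U4.
Round 2 fires r2, r3, r4, r6, r16, giving J, N3, T20, E2, A.
Round 3 fires r13, giving G1.
Round 4 fires r10, giving K.
K first appears in round 4.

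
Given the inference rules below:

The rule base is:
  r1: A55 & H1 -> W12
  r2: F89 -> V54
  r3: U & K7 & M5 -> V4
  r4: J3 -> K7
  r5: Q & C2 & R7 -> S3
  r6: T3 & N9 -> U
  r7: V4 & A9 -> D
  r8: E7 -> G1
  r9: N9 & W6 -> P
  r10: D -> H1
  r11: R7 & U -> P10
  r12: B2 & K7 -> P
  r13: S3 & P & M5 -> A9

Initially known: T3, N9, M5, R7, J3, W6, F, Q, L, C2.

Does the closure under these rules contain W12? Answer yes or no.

no

[1] r4 [J3 -> K7]; r5 [Q & C2 & R7 -> S3]; r6 [T3 & N9 -> U]; r9 [N9 & W6 -> P]. ⇒ new: K7, S3, U, P.
[2] r3 [U & K7 & M5 -> V4]; r11 [R7 & U -> P10]; r13 [S3 & P & M5 -> A9]. ⇒ new: V4, P10, A9.
[3] r7 [V4 & A9 -> D]. ⇒ new: D.
[4] r10 [D -> H1]. ⇒ new: H1.
Fixed point reached. W12 is concluded only by r1; r1 needs A55 (never derived).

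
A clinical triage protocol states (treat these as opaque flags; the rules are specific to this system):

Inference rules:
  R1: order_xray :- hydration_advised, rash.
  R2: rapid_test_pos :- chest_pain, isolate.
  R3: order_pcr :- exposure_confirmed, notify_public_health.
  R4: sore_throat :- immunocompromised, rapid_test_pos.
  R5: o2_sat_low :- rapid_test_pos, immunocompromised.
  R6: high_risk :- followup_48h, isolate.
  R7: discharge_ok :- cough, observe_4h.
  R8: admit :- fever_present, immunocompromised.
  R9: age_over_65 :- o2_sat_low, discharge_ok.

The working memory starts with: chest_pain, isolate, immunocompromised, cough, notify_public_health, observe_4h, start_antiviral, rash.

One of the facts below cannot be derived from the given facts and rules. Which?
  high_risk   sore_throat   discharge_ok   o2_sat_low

[1] R2 [rapid_test_pos :- chest_pain, isolate.]; R7 [discharge_ok :- cough, observe_4h.]. ⇒ new: rapid_test_pos, discharge_ok.
[2] R4 [sore_throat :- immunocompromised, rapid_test_pos.]; R5 [o2_sat_low :- rapid_test_pos, immunocompromised.]. ⇒ new: sore_throat, o2_sat_low.
[3] R9 [age_over_65 :- o2_sat_low, discharge_ok.]. ⇒ new: age_over_65.
Derived: discharge_ok (round 1), o2_sat_low (round 2), sore_throat (round 2). high_risk never appears in any round.

high_risk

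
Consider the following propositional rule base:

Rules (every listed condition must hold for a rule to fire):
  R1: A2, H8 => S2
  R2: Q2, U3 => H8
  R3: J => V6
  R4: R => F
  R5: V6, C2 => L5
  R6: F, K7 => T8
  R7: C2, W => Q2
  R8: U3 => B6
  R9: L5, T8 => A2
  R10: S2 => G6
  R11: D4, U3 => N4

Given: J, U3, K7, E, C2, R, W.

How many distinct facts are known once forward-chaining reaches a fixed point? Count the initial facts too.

17

Round 1 fires R3, R4, R7, R8, giving V6, F, Q2, B6.
Round 2 fires R2, R5, R6, giving H8, L5, T8.
Round 3 fires R9, giving A2.
Round 4 fires R1, giving S2.
Round 5 fires R10, giving G6.
Closure: {A2, B6, C2, E, F, G6, H8, J, K7, L5, Q2, R, S2, T8, U3, V6, W} — 17 facts.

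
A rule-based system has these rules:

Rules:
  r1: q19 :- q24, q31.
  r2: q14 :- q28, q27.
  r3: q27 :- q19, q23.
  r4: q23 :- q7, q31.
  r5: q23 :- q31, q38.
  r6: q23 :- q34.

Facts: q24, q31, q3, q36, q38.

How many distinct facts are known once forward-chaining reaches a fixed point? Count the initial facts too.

8

Round 1: r1 [q19 :- q24, q31.]; r5 [q23 :- q31, q38.]. New: q19, q23.
Round 2: r3 [q27 :- q19, q23.]. New: q27.
Closure: {q19, q23, q24, q27, q3, q31, q36, q38} — 8 facts.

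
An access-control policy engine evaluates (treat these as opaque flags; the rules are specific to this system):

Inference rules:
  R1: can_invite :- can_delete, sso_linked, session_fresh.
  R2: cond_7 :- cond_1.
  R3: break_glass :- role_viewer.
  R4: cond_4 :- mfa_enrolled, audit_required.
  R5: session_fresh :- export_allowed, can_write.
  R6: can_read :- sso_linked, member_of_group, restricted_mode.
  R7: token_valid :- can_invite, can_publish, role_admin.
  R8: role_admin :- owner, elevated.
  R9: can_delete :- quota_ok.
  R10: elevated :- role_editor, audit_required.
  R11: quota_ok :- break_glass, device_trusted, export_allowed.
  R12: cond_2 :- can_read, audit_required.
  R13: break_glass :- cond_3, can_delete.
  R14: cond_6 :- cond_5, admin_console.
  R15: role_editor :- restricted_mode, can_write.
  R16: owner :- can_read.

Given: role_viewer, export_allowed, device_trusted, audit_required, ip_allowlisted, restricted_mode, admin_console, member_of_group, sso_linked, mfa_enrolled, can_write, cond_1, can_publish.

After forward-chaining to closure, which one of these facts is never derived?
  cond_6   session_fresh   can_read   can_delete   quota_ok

cond_6

Round 1: R2 [cond_7 :- cond_1.]; R3 [break_glass :- role_viewer.]; R4 [cond_4 :- mfa_enrolled, audit_required.]; R5 [session_fresh :- export_allowed, can_write.]; R6 [can_read :- sso_linked, member_of_group, restricted_mode.]; R15 [role_editor :- restricted_mode, can_write.]. Adds cond_7, break_glass, cond_4, session_fresh, can_read, role_editor.
Round 2: R10 [elevated :- role_editor, audit_required.]; R11 [quota_ok :- break_glass, device_trusted, export_allowed.]; R12 [cond_2 :- can_read, audit_required.]; R16 [owner :- can_read.]. Adds elevated, quota_ok, cond_2, owner.
Round 3: R8 [role_admin :- owner, elevated.]; R9 [can_delete :- quota_ok.]. Adds role_admin, can_delete.
Round 4: R1 [can_invite :- can_delete, sso_linked, session_fresh.]. Adds can_invite.
Round 5: R7 [token_valid :- can_invite, can_publish, role_admin.]. Adds token_valid.
Derived: session_fresh (round 1), can_delete (round 3), can_read (round 1), quota_ok (round 2). cond_6 never appears in any round.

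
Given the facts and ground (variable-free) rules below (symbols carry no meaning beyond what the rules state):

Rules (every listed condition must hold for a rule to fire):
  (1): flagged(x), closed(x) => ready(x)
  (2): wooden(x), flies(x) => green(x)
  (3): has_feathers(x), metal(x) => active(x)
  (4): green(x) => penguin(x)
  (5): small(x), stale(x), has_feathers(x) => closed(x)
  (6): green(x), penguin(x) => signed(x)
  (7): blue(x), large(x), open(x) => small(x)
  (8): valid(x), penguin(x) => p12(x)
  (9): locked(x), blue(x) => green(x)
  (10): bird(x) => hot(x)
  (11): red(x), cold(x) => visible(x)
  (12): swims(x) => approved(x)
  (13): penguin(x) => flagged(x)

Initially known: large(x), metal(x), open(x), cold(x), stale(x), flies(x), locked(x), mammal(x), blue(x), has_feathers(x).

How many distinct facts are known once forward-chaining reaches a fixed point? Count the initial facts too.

Round 1 — (3), (7), (9), derive active(x), small(x), green(x).
Round 2 — (4), (5), derive penguin(x), closed(x).
Round 3 — (6), (13), derive signed(x), flagged(x).
Round 4 — (1), derive ready(x).
Closure: {active(x), blue(x), closed(x), cold(x), flagged(x), flies(x), green(x), has_feathers(x), large(x), locked(x), mammal(x), metal(x), open(x), penguin(x), ready(x), signed(x), small(x), stale(x)} — 18 facts.

18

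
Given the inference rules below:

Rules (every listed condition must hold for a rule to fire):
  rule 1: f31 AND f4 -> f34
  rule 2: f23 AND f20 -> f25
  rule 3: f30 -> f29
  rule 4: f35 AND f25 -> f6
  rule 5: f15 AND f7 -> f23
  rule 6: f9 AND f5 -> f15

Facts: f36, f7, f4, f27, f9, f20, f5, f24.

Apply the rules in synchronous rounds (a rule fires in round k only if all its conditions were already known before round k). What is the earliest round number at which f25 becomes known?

Round 1 — rule 6, derive f15.
Round 2 — rule 5, derive f23.
Round 3 — rule 2, derive f25.
f25 first appears in round 3.

3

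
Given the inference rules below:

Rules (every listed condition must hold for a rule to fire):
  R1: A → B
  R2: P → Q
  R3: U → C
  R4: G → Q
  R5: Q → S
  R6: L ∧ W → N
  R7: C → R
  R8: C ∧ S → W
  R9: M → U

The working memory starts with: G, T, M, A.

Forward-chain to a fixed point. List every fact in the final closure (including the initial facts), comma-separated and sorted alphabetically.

Round 1: R1 [A → B]; R4 [G → Q]; R9 [M → U]. New: B, Q, U.
Round 2: R3 [U → C]; R5 [Q → S]. New: C, S.
Round 3: R7 [C → R]; R8 [C ∧ S → W]. New: R, W.

A, B, C, G, M, Q, R, S, T, U, W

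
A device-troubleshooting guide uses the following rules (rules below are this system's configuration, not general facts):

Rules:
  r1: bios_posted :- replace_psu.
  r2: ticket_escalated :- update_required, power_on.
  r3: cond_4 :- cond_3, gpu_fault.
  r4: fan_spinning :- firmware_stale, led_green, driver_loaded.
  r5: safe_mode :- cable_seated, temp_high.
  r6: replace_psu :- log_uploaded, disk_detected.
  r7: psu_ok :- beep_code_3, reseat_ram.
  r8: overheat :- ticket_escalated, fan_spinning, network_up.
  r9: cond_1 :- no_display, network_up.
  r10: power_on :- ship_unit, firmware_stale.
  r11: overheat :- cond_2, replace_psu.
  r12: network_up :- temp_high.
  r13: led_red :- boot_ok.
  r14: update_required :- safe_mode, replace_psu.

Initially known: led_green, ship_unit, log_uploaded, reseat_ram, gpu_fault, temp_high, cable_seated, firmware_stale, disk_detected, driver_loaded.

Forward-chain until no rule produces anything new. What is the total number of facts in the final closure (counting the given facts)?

Round 1: r4 [fan_spinning :- firmware_stale, led_green, driver_loaded.]; r5 [safe_mode :- cable_seated, temp_high.]; r6 [replace_psu :- log_uploaded, disk_detected.]; r10 [power_on :- ship_unit, firmware_stale.]; r12 [network_up :- temp_high.]. New: fan_spinning, safe_mode, replace_psu, power_on, network_up.
Round 2: r1 [bios_posted :- replace_psu.]; r14 [update_required :- safe_mode, replace_psu.]. New: bios_posted, update_required.
Round 3: r2 [ticket_escalated :- update_required, power_on.]. New: ticket_escalated.
Round 4: r8 [overheat :- ticket_escalated, fan_spinning, network_up.]. New: overheat.
Closure: {bios_posted, cable_seated, disk_detected, driver_loaded, fan_spinning, firmware_stale, gpu_fault, led_green, log_uploaded, network_up, overheat, power_on, replace_psu, reseat_ram, safe_mode, ship_unit, temp_high, ticket_escalated, update_required} — 19 facts.

19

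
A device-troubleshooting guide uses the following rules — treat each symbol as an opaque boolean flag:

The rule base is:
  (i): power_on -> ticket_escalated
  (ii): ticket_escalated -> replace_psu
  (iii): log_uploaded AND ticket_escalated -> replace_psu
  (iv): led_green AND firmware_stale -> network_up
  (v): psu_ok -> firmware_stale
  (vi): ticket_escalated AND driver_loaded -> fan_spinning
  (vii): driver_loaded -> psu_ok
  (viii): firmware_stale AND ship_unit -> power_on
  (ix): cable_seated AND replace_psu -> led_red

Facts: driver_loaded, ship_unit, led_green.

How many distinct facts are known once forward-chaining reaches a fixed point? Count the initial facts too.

Round 1: (vii) [driver_loaded -> psu_ok]. New: psu_ok.
Round 2: (v) [psu_ok -> firmware_stale]. New: firmware_stale.
Round 3: (iv) [led_green AND firmware_stale -> network_up]; (viii) [firmware_stale AND ship_unit -> power_on]. New: network_up, power_on.
Round 4: (i) [power_on -> ticket_escalated]. New: ticket_escalated.
Round 5: (ii) [ticket_escalated -> replace_psu]; (vi) [ticket_escalated AND driver_loaded -> fan_spinning]. New: replace_psu, fan_spinning.
Closure: {driver_loaded, fan_spinning, firmware_stale, led_green, network_up, power_on, psu_ok, replace_psu, ship_unit, ticket_escalated} — 10 facts.

10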